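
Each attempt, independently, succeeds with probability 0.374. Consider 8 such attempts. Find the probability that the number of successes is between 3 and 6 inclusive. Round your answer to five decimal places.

0.62250

X ~ Binomial(8, 0.374); P(3 ≤ X ≤ 6) = Σ C(8,k) p^k (1−p)^(8−k) over k:
  k=3: C(8,3)·0.374^3·0.626^5 = 0.2816271
  k=4: C(8,4)·0.374^4·0.626^4 = 0.2103206
  k=5: C(8,5)·0.374^5·0.626^3 = 0.1005238
  k=6: C(8,6)·0.374^6·0.626^2 = 0.0300287
Total = 0.6225002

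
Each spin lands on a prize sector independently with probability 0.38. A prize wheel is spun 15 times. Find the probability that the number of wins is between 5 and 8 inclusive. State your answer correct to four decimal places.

0.6630

X ~ Binomial(15, 0.38); P(5 ≤ X ≤ 8) = Σ C(15,k) p^k (1−p)^(15−k) over k:
  k=5: C(15,5)·0.38^5·0.62^10 = 0.199706
  k=6: C(15,6)·0.38^6·0.62^9 = 0.204000
  k=7: C(15,7)·0.38^7·0.62^8 = 0.160756
  k=8: C(15,8)·0.38^8·0.62^7 = 0.098528
Total = 0.662990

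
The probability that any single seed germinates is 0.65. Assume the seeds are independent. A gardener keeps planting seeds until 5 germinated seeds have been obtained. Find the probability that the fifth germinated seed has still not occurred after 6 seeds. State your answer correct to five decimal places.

0.68092

Needing more than 6 seeds ⇔ fewer than 5 successes in the first 6. With X ~ Binomial(6, 0.65), P(Y > 6) = P(X ≤ 4).
  k=0: C(6,0)·0.65^0·0.35^6 = 0.0018383
  k=1: C(6,1)·0.65^1·0.35^5 = 0.0204835
  k=2: C(6,2)·0.65^2·0.35^4 = 0.0951021
  k=3: C(6,3)·0.65^3·0.35^3 = 0.2354909
  k=4: C(6,4)·0.65^4·0.35^2 = 0.3280052
P(X ≤ 4) = 0.6809201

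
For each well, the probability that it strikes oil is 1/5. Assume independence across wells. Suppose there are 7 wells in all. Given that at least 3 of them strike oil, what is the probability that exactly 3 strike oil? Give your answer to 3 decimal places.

0.775

X ~ Binomial(7, 0.20). Want P(X=3 | X≥3) = P(X=3) / P(X≥3).
P(X=3) = C(7,3)·0.20^3·0.80^4 = 0.11469
P(X≥3) = 1 − 0.20972 − 0.36700 − 0.27525 = 0.14803
Ratio = 0.11469 / 0.14803 = 0.77475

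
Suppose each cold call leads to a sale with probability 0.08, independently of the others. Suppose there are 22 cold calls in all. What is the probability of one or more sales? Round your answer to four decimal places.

P(at least one) = 1 − P(none) = 1 − (1 − 0.08)^22
= 1 − 0.159710 = 0.840290

0.8403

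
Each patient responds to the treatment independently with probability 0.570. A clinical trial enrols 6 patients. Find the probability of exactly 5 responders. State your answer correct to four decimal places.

0.1552

X ~ Binomial(n=6, p=0.57).
P(X=5) = C(6,5) · p^5 · (1−p)^1
= 6 · 0.060169 · 0.43 = 0.155237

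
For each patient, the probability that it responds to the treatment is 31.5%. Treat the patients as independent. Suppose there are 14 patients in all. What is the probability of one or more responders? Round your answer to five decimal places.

0.99499

P(at least one) = 1 − P(none) = 1 − (1 − 0.315)^14
= 1 − 0.0050080 = 0.9949920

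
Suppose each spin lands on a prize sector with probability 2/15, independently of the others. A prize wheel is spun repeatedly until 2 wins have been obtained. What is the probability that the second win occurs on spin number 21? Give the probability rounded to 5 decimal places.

0.02345

Y = trial on which the second success occurs; negative binomial, r=2, p=0.133333.
P(Y=21) = C(20,1) · p^2 · (1−p)^19
= 20 · 0.017778 · 0.065946 = 0.0234475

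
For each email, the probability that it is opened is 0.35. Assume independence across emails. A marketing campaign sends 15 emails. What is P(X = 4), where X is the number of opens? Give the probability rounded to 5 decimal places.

X ~ Binomial(n=15, p=0.35).
P(X=4) = C(15,4) · p^4 · (1−p)^11
= 1365 · 0.015006 · 0.0087508 = 0.1792469

0.17925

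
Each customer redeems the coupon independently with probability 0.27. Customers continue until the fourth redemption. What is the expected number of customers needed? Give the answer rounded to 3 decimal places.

14.815

Y = total customers until the fourth success; negative binomial with r=4, p=0.27.
E[Y] = r / p = 4 / 0.27 = 14.81481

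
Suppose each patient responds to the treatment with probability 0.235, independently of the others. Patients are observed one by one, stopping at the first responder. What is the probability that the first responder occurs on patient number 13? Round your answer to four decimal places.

Geometric (trials to first success), p = 0.235.
P(Y = 13) = (1−p)^12 · p = 0.040173 · 0.235 = 0.009441

0.0094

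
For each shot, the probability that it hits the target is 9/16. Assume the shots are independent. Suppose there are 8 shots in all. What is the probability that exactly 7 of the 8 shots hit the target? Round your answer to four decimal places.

0.0624

X ~ Binomial(n=8, p=0.5625).
P(X=7) = C(8,7) · p^7 · (1−p)^1
= 8 · 0.017818 · 0.4375 = 0.062363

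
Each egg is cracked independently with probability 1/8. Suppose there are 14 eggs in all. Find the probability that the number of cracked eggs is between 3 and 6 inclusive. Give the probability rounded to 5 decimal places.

0.25025

X ~ Binomial(14, 0.125); P(3 ≤ X ≤ 6) = Σ C(14,k) p^k (1−p)^(14−k) over k:
  k=3: C(14,3)·0.125^3·0.875^11 = 0.1636515
  k=4: C(14,4)·0.125^4·0.875^10 = 0.0642917
  k=5: C(14,5)·0.125^5·0.875^9 = 0.0183690
  k=6: C(14,6)·0.125^6·0.875^8 = 0.0039362
Total = 0.2502484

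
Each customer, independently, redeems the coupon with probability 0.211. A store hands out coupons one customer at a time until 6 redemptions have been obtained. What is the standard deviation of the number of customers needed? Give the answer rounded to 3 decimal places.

10.312

Y = total customers until the sixth success; negative binomial with r=6, p=0.211.
SD(Y) = √[r(1−p)/p²] = √(106.33184) = 10.31173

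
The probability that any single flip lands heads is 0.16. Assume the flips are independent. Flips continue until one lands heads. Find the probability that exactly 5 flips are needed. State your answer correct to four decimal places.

0.0797

Geometric (trials to first success), p = 0.16.
P(Y = 5) = (1−p)^4 · p = 0.49787 · 0.16 = 0.079659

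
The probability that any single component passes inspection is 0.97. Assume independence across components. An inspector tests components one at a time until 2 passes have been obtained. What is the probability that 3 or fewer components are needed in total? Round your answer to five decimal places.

0.99735

Finishing within 3 components ⇔ at least 2 successes in the first 3. With X ~ Binomial(3, 0.97), P(Y ≤ 3) = 1 − P(X ≤ 1).
  k=0: C(3,0)·0.97^0·0.03^3 = 0.0000270
  k=1: C(3,1)·0.97^1·0.03^2 = 0.0026190
1 − 0.0026460 = 0.9973540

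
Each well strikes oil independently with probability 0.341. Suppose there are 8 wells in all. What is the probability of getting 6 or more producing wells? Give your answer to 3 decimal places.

X ~ Binomial(8, 0.341); P(X ≥ 6) = Σ C(8,k) p^k (1−p)^(8−k) over k:
  k=6: C(8,6)·0.341^6·0.659^2 = 0.01912
  k=7: C(8,7)·0.341^7·0.659^1 = 0.00283
  k=8: C(8,8)·0.341^8·0.659^0 = 0.00018
Total = 0.02213

0.022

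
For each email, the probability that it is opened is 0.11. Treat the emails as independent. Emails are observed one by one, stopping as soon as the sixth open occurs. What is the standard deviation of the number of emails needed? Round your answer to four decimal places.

21.0077

Y = total emails until the sixth success; negative binomial with r=6, p=0.11.
SD(Y) = √[r(1−p)/p²] = √(441.322314) = 21.007673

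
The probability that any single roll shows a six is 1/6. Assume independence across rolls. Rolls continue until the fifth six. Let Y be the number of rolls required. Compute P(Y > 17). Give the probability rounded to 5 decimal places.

Needing more than 17 rolls ⇔ fewer than 5 successes in the first 17. With X ~ Binomial(17, 0.166667), P(Y > 17) = P(X ≤ 4).
  k=0: C(17,0)·0.166667^0·0.833333^17 = 0.0450732
  k=1: C(17,1)·0.166667^1·0.833333^16 = 0.1532490
  k=2: C(17,2)·0.166667^2·0.833333^15 = 0.2451984
  k=3: C(17,3)·0.166667^3·0.833333^14 = 0.2451984
  k=4: C(17,4)·0.166667^4·0.833333^13 = 0.1716389
P(X ≤ 4) = 0.8603581

0.86036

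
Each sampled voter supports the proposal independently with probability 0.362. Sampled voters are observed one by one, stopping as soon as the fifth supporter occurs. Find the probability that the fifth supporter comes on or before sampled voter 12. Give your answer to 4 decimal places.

Finishing within 12 sampled voters ⇔ at least 5 successes in the first 12. With X ~ Binomial(12, 0.362), P(Y ≤ 12) = 1 − P(X ≤ 4).
  k=0: C(12,0)·0.362^0·0.638^12 = 0.004548
  k=1: C(12,1)·0.362^1·0.638^11 = 0.030968
  k=2: C(12,2)·0.362^2·0.638^10 = 0.096642
  k=3: C(12,3)·0.362^3·0.638^9 = 0.182782
  k=4: C(12,4)·0.362^4·0.638^8 = 0.233348
1 − 0.548290 = 0.451710

0.4517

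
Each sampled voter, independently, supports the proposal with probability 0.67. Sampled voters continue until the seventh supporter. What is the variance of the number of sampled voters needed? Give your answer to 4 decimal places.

Y = total sampled voters until the seventh success; negative binomial with r=7, p=0.67.
Var(Y) = r(1−p)/p² = 7·0.33 / 0.67² = 5.145912

5.1459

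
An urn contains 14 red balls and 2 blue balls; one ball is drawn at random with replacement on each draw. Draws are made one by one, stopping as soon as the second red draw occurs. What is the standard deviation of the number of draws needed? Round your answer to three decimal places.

0.571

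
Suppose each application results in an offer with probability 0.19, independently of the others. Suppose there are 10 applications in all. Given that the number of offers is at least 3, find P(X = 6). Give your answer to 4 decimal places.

X ~ Binomial(10, 0.19). Want P(X=6 | X≥3) = P(X=6) / P(X≥3).
P(X=6) = C(10,6)·0.19^6·0.81^4 = 0.004253
P(X≥3) = 1 − 0.121577 − 0.285180 − 0.301023 = 0.292220
Ratio = 0.004253 / 0.292220 = 0.014554

0.0146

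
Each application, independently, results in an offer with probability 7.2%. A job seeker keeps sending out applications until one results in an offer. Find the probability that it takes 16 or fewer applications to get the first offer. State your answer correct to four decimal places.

Y = number of applications to the first success; geometric, p = 0.072.
P(Y ≤ 16) = 1 − (1−p)^16 = 1 − 0.302529 = 0.697471

0.6975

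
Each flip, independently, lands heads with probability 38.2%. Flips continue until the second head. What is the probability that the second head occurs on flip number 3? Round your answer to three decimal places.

Y = trial on which the second success occurs; negative binomial, r=2, p=0.382.
P(Y=3) = C(2,1) · p^2 · (1−p)^1
= 2 · 0.14592 · 0.618 = 0.18036

0.180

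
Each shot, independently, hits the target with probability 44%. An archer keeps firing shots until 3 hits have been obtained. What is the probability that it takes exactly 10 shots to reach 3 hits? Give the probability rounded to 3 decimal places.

Y = trial on which the third success occurs; negative binomial, r=3, p=0.44.
P(Y=10) = C(9,2) · p^3 · (1−p)^7
= 36 · 0.085184 · 0.017271 = 0.05296

0.053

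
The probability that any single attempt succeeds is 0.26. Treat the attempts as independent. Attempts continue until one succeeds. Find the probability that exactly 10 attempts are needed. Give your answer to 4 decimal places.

Geometric (trials to first success), p = 0.26.
P(Y = 10) = (1−p)^9 · p = 0.06654 · 0.26 = 0.017301

0.0173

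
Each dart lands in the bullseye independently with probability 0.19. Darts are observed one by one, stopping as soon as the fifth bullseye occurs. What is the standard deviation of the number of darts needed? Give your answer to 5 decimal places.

Y = total darts until the fifth success; negative binomial with r=5, p=0.19.
SD(Y) = √[r(1−p)/p²] = √(112.1883657) = 10.5919009

10.59190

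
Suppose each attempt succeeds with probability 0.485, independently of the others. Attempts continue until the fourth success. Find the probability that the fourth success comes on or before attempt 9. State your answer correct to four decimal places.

0.7157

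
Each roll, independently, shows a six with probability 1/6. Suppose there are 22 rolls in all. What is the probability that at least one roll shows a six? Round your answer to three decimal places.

P(at least one) = 1 − P(none) = 1 − (1 − 0.166667)^22
= 1 − 0.01811 = 0.98189

0.982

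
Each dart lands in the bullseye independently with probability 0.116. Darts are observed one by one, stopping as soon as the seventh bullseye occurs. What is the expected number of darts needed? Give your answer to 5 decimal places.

60.34483

Y = total darts until the seventh success; negative binomial with r=7, p=0.116.
E[Y] = r / p = 7 / 0.116 = 60.3448276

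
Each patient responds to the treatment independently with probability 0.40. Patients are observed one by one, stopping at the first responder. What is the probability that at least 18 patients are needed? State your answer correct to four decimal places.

0.0002

Y = number of patients to the first success; geometric, p = 0.40.
P(Y > 17) = P(first 17 all fail) = (1−p)^17 = 0.000169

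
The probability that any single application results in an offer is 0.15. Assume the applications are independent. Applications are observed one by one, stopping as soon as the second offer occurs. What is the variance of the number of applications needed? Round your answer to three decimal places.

75.556

Y = total applications until the second success; negative binomial with r=2, p=0.15.
Var(Y) = r(1−p)/p² = 2·0.85 / 0.15² = 75.55556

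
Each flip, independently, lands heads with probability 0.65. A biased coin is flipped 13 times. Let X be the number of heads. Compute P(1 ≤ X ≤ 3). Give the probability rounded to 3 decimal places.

0.003

X ~ Binomial(13, 0.65); P(1 ≤ X ≤ 3) = Σ C(13,k) p^k (1−p)^(13−k) over k:
  k=1: C(13,1)·0.65^1·0.35^12 = 0.00003
  k=2: C(13,2)·0.65^2·0.35^11 = 0.00032
  k=3: C(13,3)·0.65^3·0.35^10 = 0.00217
Total = 0.00251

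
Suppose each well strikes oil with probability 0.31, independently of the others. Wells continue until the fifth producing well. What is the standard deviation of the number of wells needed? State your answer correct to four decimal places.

5.9917

Y = total wells until the fifth success; negative binomial with r=5, p=0.31.
SD(Y) = √[r(1−p)/p²] = √(35.900104) = 5.991670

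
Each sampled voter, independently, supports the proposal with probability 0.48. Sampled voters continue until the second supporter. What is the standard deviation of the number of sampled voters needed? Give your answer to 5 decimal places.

Y = total sampled voters until the second success; negative binomial with r=2, p=0.48.
SD(Y) = √[r(1−p)/p²] = √(4.5138889) = 2.1245915

2.12459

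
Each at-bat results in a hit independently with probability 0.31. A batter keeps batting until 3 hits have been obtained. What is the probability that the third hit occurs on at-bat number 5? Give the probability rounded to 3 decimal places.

Y = trial on which the third success occurs; negative binomial, r=3, p=0.31.
P(Y=5) = C(4,2) · p^3 · (1−p)^2
= 6 · 0.029791 · 0.4761 = 0.08510

0.085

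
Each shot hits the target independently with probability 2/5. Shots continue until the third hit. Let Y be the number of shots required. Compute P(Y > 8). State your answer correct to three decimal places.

Needing more than 8 shots ⇔ fewer than 3 successes in the first 8. With X ~ Binomial(8, 0.40), P(Y > 8) = P(X ≤ 2).
  k=0: C(8,0)·0.40^0·0.60^8 = 0.01680
  k=1: C(8,1)·0.40^1·0.60^7 = 0.08958
  k=2: C(8,2)·0.40^2·0.60^6 = 0.20902
P(X ≤ 2) = 0.31539

0.315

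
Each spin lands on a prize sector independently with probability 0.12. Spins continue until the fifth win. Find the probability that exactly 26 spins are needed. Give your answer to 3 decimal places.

Y = trial on which the fifth success occurs; negative binomial, r=5, p=0.12.
P(Y=26) = C(25,4) · p^5 · (1−p)^21
= 12650 · 2.4883e-05 · 0.068255 = 0.02148

0.021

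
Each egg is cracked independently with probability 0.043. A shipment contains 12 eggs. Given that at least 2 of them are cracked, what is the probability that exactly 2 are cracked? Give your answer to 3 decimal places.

0.858

X ~ Binomial(12, 0.043). Want P(X=2 | X≥2) = P(X=2) / P(X≥2).
P(X=2) = C(12,2)·0.043^2·0.957^10 = 0.07863
P(X≥2) = 1 − 0.59012 − 0.31819 = 0.09169
Ratio = 0.07863 / 0.09169 = 0.85759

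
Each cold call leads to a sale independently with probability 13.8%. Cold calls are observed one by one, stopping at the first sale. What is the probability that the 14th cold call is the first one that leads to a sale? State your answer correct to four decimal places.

Geometric (trials to first success), p = 0.138.
P(Y = 14) = (1−p)^13 · p = 0.14508 · 0.138 = 0.020020

0.0200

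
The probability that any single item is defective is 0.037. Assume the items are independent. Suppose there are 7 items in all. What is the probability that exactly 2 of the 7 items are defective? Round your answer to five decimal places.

X ~ Binomial(n=7, p=0.037).
P(X=2) = C(7,2) · p^2 · (1−p)^5
= 21 · 0.001369 · 0.82819 = 0.0238097

0.02381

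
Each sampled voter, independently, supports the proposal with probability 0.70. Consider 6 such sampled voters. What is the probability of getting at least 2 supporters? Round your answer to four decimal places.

X ~ Binomial(6, 0.70); P(X ≥ 2) = Σ C(6,k) p^k (1−p)^(6−k) over k:
  k=2: C(6,2)·0.70^2·0.30^4 = 0.059535
  k=3: C(6,3)·0.70^3·0.30^3 = 0.185220
  k=4: C(6,4)·0.70^4·0.30^2 = 0.324135
  k=5: C(6,5)·0.70^5·0.30^1 = 0.302526
  k=6: C(6,6)·0.70^6·0.30^0 = 0.117649
Total = 0.989065

0.9891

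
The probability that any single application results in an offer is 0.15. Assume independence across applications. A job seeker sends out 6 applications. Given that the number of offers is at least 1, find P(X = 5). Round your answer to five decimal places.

X ~ Binomial(6, 0.15). Want P(X=5 | X≥1) = P(X=5) / P(X≥1).
P(X=5) = C(6,5)·0.15^5·0.85^1 = 0.0003873
P(X≥1) = 1 − 0.3771495 = 0.6228505
Ratio = 0.0003873 / 0.6228505 = 0.0006218

0.00062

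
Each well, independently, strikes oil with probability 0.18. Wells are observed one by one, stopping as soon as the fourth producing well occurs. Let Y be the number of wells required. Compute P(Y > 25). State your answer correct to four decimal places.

Needing more than 25 wells ⇔ fewer than 4 successes in the first 25. With X ~ Binomial(25, 0.18), P(Y > 25) = P(X ≤ 3).
  k=0: C(25,0)·0.18^0·0.82^25 = 0.007004
  k=1: C(25,1)·0.18^1·0.82^24 = 0.038437
  k=2: C(25,2)·0.18^2·0.82^23 = 0.101248
  k=3: C(25,3)·0.18^3·0.82^22 = 0.170392
P(X ≤ 3) = 0.317081

0.3171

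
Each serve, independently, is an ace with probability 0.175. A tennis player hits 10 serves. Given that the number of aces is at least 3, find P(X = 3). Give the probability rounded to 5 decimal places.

0.67358

X ~ Binomial(10, 0.175). Want P(X=3 | X≥3) = P(X=3) / P(X≥3).
P(X=3) = C(10,3)·0.175^3·0.825^7 = 0.1672912
P(X≥3) = 1 − 0.1460628 − 0.3098301 − 0.2957469 = 0.2483603
Ratio = 0.1672912 / 0.2483603 = 0.6735827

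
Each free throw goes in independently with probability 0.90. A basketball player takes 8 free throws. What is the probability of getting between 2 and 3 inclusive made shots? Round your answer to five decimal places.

X ~ Binomial(8, 0.90); P(2 ≤ X ≤ 3) = Σ C(8,k) p^k (1−p)^(8−k) over k:
  k=2: C(8,2)·0.90^2·0.10^6 = 0.0000227
  k=3: C(8,3)·0.90^3·0.10^5 = 0.0004082
Total = 0.0004309

0.00043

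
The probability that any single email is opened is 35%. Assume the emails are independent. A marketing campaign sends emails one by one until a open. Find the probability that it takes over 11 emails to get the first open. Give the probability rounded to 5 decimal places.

0.00875

Y = number of emails to the first success; geometric, p = 0.35.
P(Y > 11) = P(first 11 all fail) = (1−p)^11 = 0.0087508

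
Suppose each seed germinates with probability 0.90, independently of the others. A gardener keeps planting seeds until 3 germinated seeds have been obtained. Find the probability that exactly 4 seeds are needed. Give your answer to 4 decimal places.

Y = trial on which the third success occurs; negative binomial, r=3, p=0.90.
P(Y=4) = C(3,2) · p^3 · (1−p)^1
= 3 · 0.729 · 0.1 = 0.218700

0.2187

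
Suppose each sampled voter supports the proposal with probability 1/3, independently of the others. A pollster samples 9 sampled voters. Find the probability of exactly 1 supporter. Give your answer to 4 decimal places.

X ~ Binomial(n=9, p=0.333333).
P(X=1) = C(9,1) · p^1 · (1−p)^8
= 9 · 0.33333 · 0.039018 = 0.117055

0.1171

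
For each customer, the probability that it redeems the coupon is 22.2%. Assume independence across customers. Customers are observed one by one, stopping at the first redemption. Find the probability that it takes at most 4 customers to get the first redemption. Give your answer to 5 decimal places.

Y = number of customers to the first success; geometric, p = 0.222.
P(Y ≤ 4) = 1 − (1−p)^4 = 1 − 0.3663687 = 0.6336313

0.63363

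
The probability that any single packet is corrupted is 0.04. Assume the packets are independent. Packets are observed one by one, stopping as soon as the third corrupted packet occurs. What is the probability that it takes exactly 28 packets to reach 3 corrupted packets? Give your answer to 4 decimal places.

Y = trial on which the third success occurs; negative binomial, r=3, p=0.04.
P(Y=28) = C(27,2) · p^3 · (1−p)^25
= 351 · 6.4e-05 · 0.3604 = 0.008096

0.0081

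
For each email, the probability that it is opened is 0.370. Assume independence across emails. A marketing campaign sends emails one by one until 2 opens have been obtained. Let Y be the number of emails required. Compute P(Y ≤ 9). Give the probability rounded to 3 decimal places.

Finishing within 9 emails ⇔ at least 2 successes in the first 9. With X ~ Binomial(9, 0.37), P(Y ≤ 9) = 1 − P(X ≤ 1).
  k=0: C(9,0)·0.37^0·0.63^9 = 0.01563
  k=1: C(9,1)·0.37^1·0.63^8 = 0.08264
1 − 0.09827 = 0.90173

0.902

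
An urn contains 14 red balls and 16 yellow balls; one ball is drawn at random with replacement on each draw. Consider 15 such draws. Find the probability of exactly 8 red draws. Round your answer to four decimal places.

0.1777

X ~ Binomial(n=15, p=0.466667).
P(X=8) = C(15,8) · p^8 · (1−p)^7
= 6435 · 0.0022493 · 0.012274 = 0.177662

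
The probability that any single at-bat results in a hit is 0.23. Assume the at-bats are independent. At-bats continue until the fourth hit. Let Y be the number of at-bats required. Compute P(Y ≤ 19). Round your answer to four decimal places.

0.6671

Finishing within 19 at-bats ⇔ at least 4 successes in the first 19. With X ~ Binomial(19, 0.23), P(Y ≤ 19) = 1 − P(X ≤ 3).
  k=0: C(19,0)·0.23^0·0.77^19 = 0.006971
  k=1: C(19,1)·0.23^1·0.77^18 = 0.039565
  k=2: C(19,2)·0.23^2·0.77^17 = 0.106364
  k=3: C(19,3)·0.23^3·0.77^16 = 0.180036
1 − 0.332936 = 0.667064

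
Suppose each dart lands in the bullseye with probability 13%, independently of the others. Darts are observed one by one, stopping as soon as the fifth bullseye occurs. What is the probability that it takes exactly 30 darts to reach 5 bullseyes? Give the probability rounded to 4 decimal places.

0.0271

Y = trial on which the fifth success occurs; negative binomial, r=5, p=0.13.
P(Y=30) = C(29,4) · p^5 · (1−p)^25
= 23751 · 3.7129e-05 · 0.03076 = 0.027126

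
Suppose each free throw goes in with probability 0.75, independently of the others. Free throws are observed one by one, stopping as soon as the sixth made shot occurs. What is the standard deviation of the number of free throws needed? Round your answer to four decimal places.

Y = total free throws until the sixth success; negative binomial with r=6, p=0.75.
SD(Y) = √[r(1−p)/p²] = √(2.666667) = 1.632993

1.6330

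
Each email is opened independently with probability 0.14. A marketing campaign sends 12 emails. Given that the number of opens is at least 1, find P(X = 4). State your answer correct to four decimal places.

0.0680

X ~ Binomial(12, 0.14). Want P(X=4 | X≥1) = P(X=4) / P(X≥1).
P(X=4) = C(12,4)·0.14^4·0.86^8 = 0.056899
P(X≥1) = 1 − 0.163675 = 0.836325
Ratio = 0.056899 / 0.836325 = 0.068035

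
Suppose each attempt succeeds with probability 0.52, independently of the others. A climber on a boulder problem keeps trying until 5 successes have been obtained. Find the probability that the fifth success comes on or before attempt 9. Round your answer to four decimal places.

Finishing within 9 attempts ⇔ at least 5 successes in the first 9. With X ~ Binomial(9, 0.52), P(Y ≤ 9) = 1 − P(X ≤ 4).
  k=0: C(9,0)·0.52^0·0.48^9 = 0.001353
  k=1: C(9,1)·0.52^1·0.48^8 = 0.013188
  k=2: C(9,2)·0.52^2·0.48^7 = 0.057148
  k=3: C(9,3)·0.52^3·0.48^6 = 0.144456
  k=4: C(9,4)·0.52^4·0.48^5 = 0.234742
1 − 0.450886 = 0.549114

0.5491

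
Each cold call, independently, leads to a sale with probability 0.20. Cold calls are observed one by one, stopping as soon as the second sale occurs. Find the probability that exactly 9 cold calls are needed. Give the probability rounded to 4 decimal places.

Y = trial on which the second success occurs; negative binomial, r=2, p=0.20.
P(Y=9) = C(8,1) · p^2 · (1−p)^7
= 8 · 0.04 · 0.20972 = 0.067109

0.0671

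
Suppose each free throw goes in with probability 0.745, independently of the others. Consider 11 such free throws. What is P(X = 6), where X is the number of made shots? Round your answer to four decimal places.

X ~ Binomial(n=11, p=0.745).
P(X=6) = C(11,6) · p^6 · (1−p)^5
= 462 · 0.17098 · 0.0010782 = 0.085169

0.0852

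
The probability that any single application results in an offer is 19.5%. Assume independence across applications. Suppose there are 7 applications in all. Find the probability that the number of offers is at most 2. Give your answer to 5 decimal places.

X ~ Binomial(7, 0.195); P(X ≤ 2) = Σ C(7,k) p^k (1−p)^(7−k) over k:
  k=0: C(7,0)·0.195^0·0.805^7 = 0.2190641
  k=1: C(7,1)·0.195^1·0.805^6 = 0.3714565
  k=2: C(7,2)·0.195^2·0.805^5 = 0.2699404
Total = 0.8604610

0.86046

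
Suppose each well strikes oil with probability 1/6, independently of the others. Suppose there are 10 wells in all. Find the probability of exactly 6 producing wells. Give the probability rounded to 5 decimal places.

X ~ Binomial(n=10, p=0.166667).
P(X=6) = C(10,6) · p^6 · (1−p)^4
= 210 · 2.1433e-05 · 0.48225 = 0.0021706

0.00217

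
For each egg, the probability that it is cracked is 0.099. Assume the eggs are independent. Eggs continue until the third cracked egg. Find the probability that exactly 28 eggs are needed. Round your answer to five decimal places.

0.02514

Y = trial on which the third success occurs; negative binomial, r=3, p=0.099.
P(Y=28) = C(27,2) · p^3 · (1−p)^25
= 351 · 0.0009703 · 0.073811 = 0.0251381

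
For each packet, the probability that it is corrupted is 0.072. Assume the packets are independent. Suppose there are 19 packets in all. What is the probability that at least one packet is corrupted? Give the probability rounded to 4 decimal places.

0.7582

P(at least one) = 1 − P(none) = 1 − (1 − 0.072)^19
= 1 − 0.241775 = 0.758225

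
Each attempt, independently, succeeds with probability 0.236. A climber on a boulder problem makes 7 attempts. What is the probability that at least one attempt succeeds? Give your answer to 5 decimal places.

0.84807

P(at least one) = 1 − P(none) = 1 − (1 − 0.236)^7
= 1 − 0.1519335 = 0.8480665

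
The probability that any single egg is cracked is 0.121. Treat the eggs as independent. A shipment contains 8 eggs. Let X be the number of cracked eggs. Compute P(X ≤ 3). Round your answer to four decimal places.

X ~ Binomial(8, 0.121); P(X ≤ 3) = Σ C(8,k) p^k (1−p)^(8−k) over k:
  k=0: C(8,0)·0.121^0·0.879^8 = 0.356378
  k=1: C(8,1)·0.121^1·0.879^7 = 0.392462
  k=2: C(8,2)·0.121^2·0.879^6 = 0.189087
  k=3: C(8,3)·0.121^3·0.879^5 = 0.052058
Total = 0.989985

0.9900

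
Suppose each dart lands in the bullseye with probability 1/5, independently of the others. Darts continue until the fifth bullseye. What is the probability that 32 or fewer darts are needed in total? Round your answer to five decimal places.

0.79562

Finishing within 32 darts ⇔ at least 5 successes in the first 32. With X ~ Binomial(32, 0.20), P(Y ≤ 32) = 1 − P(X ≤ 4).
  k=0: C(32,0)·0.20^0·0.80^32 = 0.0007923
  k=1: C(32,1)·0.20^1·0.80^31 = 0.0063383
  k=2: C(32,2)·0.20^2·0.80^30 = 0.0245607
  k=3: C(32,3)·0.20^3·0.80^29 = 0.0614018
  k=4: C(32,4)·0.20^4·0.80^28 = 0.1112908
1 − 0.2043839 = 0.7956161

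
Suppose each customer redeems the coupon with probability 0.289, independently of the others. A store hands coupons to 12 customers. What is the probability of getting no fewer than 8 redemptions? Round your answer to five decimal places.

0.00741

X ~ Binomial(12, 0.289); P(X ≥ 8) = Σ C(12,k) p^k (1−p)^(12−k) over k:
  k=8: C(12,8)·0.289^8·0.711^4 = 0.0061555
  k=9: C(12,9)·0.289^9·0.711^3 = 0.0011120
  k=10: C(12,10)·0.289^10·0.711^2 = 0.0001356
  k=11: C(12,11)·0.289^11·0.711^1 = 0.0000100
  k=12: C(12,12)·0.289^12·0.711^0 = 0.0000003
Total = 0.0074135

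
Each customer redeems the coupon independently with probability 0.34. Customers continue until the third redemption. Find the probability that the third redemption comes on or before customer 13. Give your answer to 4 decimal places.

Finishing within 13 customers ⇔ at least 3 successes in the first 13. With X ~ Binomial(13, 0.34), P(Y ≤ 13) = 1 − P(X ≤ 2).
  k=0: C(13,0)·0.34^0·0.66^13 = 0.004509
  k=1: C(13,1)·0.34^1·0.66^12 = 0.030196
  k=2: C(13,2)·0.34^2·0.66^11 = 0.093333
1 − 0.128038 = 0.871962

0.8720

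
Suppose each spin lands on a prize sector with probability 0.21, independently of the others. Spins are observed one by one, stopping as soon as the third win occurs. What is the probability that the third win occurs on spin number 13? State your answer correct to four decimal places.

0.0579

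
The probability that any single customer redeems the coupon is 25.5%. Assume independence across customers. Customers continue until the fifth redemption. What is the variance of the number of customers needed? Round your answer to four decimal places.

57.2857

Y = total customers until the fifth success; negative binomial with r=5, p=0.255.
Var(Y) = r(1−p)/p² = 5·0.745 / 0.255² = 57.285659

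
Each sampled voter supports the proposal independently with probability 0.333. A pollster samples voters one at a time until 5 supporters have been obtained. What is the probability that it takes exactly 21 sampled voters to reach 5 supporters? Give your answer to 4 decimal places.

Y = trial on which the fifth success occurs; negative binomial, r=5, p=0.333.
P(Y=21) = C(20,4) · p^5 · (1−p)^16
= 4845 · 0.0040947 · 0.0015347 = 0.030446

0.0304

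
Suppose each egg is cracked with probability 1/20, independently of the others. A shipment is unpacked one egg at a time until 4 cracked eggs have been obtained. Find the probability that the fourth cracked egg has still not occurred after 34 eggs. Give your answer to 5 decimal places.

0.91187

Needing more than 34 eggs ⇔ fewer than 4 successes in the first 34. With X ~ Binomial(34, 0.05), P(Y > 34) = P(X ≤ 3).
  k=0: C(34,0)·0.05^0·0.95^34 = 0.1748246
  k=1: C(34,1)·0.05^1·0.95^33 = 0.3128440
  k=2: C(34,2)·0.05^2·0.95^32 = 0.2716804
  k=3: C(34,3)·0.05^3·0.95^31 = 0.1525223
P(X ≤ 3) = 0.9118713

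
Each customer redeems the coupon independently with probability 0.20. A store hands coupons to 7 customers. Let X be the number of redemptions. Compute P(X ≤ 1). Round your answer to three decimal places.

0.577

X ~ Binomial(7, 0.20); P(X ≤ 1) = Σ C(7,k) p^k (1−p)^(7−k) over k:
  k=0: C(7,0)·0.20^0·0.80^7 = 0.20972
  k=1: C(7,1)·0.20^1·0.80^6 = 0.36700
Total = 0.57672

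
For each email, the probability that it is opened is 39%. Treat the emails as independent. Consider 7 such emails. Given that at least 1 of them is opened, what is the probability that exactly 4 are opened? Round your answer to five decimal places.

0.18975

X ~ Binomial(7, 0.39). Want P(X=4 | X≥1) = P(X=4) / P(X≥1).
P(X=4) = C(7,4)·0.39^4·0.61^3 = 0.1837875
P(X≥1) = 1 − 0.0314274 = 0.9685726
Ratio = 0.1837875 / 0.9685726 = 0.1897509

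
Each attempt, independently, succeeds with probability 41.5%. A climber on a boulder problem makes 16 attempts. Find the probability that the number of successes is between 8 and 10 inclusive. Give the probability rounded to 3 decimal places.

X ~ Binomial(16, 0.415); P(8 ≤ X ≤ 10) = Σ C(16,k) p^k (1−p)^(16−k) over k:
  k=8: C(16,8)·0.415^8·0.585^8 = 0.15531
  k=9: C(16,9)·0.415^9·0.585^7 = 0.09794
  k=10: C(16,10)·0.415^10·0.585^6 = 0.04863
Total = 0.30189

0.302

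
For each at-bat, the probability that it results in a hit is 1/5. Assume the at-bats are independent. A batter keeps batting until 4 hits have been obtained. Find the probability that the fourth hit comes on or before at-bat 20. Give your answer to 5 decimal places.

0.58855

Finishing within 20 at-bats ⇔ at least 4 successes in the first 20. With X ~ Binomial(20, 0.20), P(Y ≤ 20) = 1 − P(X ≤ 3).
  k=0: C(20,0)·0.20^0·0.80^20 = 0.0115292
  k=1: C(20,1)·0.20^1·0.80^19 = 0.0576461
  k=2: C(20,2)·0.20^2·0.80^18 = 0.1369094
  k=3: C(20,3)·0.20^3·0.80^17 = 0.2053641
1 − 0.4114489 = 0.5885511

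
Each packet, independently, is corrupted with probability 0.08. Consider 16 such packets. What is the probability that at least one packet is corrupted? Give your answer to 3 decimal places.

0.737

P(at least one) = 1 − P(none) = 1 − (1 − 0.08)^16
= 1 − 0.26339 = 0.73661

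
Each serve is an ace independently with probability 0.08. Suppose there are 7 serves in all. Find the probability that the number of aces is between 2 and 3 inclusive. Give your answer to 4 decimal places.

0.1014

X ~ Binomial(7, 0.08); P(2 ≤ X ≤ 3) = Σ C(7,k) p^k (1−p)^(7−k) over k:
  k=2: C(7,2)·0.08^2·0.92^5 = 0.088581
  k=3: C(7,3)·0.08^3·0.92^4 = 0.012838
Total = 0.101418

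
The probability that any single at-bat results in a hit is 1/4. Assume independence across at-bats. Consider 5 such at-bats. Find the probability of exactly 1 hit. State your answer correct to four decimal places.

X ~ Binomial(n=5, p=0.25).
P(X=1) = C(5,1) · p^1 · (1−p)^4
= 5 · 0.25 · 0.31641 = 0.395508

0.3955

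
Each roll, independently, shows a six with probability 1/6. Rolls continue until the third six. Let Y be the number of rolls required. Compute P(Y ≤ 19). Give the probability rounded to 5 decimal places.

Finishing within 19 rolls ⇔ at least 3 successes in the first 19. With X ~ Binomial(19, 0.166667), P(Y ≤ 19) = 1 − P(X ≤ 2).
  k=0: C(19,0)·0.166667^0·0.833333^19 = 0.0313009
  k=1: C(19,1)·0.166667^1·0.833333^18 = 0.1189433
  k=2: C(19,2)·0.166667^2·0.833333^17 = 0.2140979
1 − 0.3643421 = 0.6356579

0.63566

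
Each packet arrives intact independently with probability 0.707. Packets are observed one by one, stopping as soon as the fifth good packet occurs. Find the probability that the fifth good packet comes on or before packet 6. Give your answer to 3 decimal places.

Finishing within 6 packets ⇔ at least 5 successes in the first 6. With X ~ Binomial(6, 0.707), P(Y ≤ 6) = 1 − P(X ≤ 4).
  k=0: C(6,0)·0.707^0·0.293^6 = 0.00063
  k=1: C(6,1)·0.707^1·0.293^5 = 0.00916
  k=2: C(6,2)·0.707^2·0.293^4 = 0.05526
  k=3: C(6,3)·0.707^3·0.293^3 = 0.17778
  k=4: C(6,4)·0.707^4·0.293^2 = 0.32174
1 − 0.56457 = 0.43543

0.435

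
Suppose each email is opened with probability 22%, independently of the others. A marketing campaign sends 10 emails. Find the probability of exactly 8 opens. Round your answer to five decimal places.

0.00015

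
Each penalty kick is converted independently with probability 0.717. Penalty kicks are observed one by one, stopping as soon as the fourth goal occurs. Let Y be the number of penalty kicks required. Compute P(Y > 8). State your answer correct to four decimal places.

0.0457

Needing more than 8 penalty kicks ⇔ fewer than 4 successes in the first 8. With X ~ Binomial(8, 0.717), P(Y > 8) = P(X ≤ 3).
  k=0: C(8,0)·0.717^0·0.283^8 = 0.000041
  k=1: C(8,1)·0.717^1·0.283^7 = 0.000834
  k=2: C(8,2)·0.717^2·0.283^6 = 0.007395
  k=3: C(8,3)·0.717^3·0.283^5 = 0.037469
P(X ≤ 3) = 0.045739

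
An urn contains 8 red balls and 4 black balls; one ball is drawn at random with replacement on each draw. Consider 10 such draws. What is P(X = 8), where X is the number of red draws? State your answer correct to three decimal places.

X ~ Binomial(n=10, p=0.666667).
P(X=8) = C(10,8) · p^8 · (1−p)^2
= 45 · 0.039018 · 0.11111 = 0.19509

0.195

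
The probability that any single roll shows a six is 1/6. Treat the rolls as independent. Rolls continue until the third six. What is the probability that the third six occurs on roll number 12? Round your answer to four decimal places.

0.0493

Y = trial on which the third success occurs; negative binomial, r=3, p=0.166667.
P(Y=12) = C(11,2) · p^3 · (1−p)^9
= 55 · 0.0046296 · 0.19381 = 0.049349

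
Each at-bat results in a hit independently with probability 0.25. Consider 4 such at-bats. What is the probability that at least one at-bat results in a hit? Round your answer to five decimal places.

0.68359

P(at least one) = 1 − P(none) = 1 − (1 − 0.25)^4
= 1 − 0.3164062 = 0.6835938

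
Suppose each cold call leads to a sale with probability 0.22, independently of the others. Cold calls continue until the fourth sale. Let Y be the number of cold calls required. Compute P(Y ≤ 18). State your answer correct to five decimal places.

0.58247

Finishing within 18 cold calls ⇔ at least 4 successes in the first 18. With X ~ Binomial(18, 0.22), P(Y ≤ 18) = 1 − P(X ≤ 3).
  k=0: C(18,0)·0.22^0·0.78^18 = 0.0114210
  k=1: C(18,1)·0.22^1·0.78^17 = 0.0579834
  k=2: C(18,2)·0.22^2·0.78^16 = 0.1390114
  k=3: C(18,3)·0.22^3·0.78^15 = 0.2091112
1 − 0.4175269 = 0.5824731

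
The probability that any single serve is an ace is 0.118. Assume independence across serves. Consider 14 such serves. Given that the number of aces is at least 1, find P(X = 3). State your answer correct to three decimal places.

0.182

X ~ Binomial(14, 0.118). Want P(X=3 | X≥1) = P(X=3) / P(X≥1).
P(X=3) = C(14,3)·0.118^3·0.882^11 = 0.15028
P(X≥1) = 1 − 0.17241 = 0.82759
Ratio = 0.15028 / 0.82759 = 0.18159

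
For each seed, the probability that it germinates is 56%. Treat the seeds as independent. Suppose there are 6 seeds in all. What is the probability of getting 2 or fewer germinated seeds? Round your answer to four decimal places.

X ~ Binomial(6, 0.56); P(X ≤ 2) = Σ C(6,k) p^k (1−p)^(6−k) over k:
  k=0: C(6,0)·0.56^0·0.44^6 = 0.007256
  k=1: C(6,1)·0.56^1·0.44^5 = 0.055412
  k=2: C(6,2)·0.56^2·0.44^4 = 0.176310
Total = 0.238979

0.2390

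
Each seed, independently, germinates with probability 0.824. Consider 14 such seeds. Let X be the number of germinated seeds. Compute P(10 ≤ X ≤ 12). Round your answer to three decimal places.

0.651

X ~ Binomial(14, 0.824); P(10 ≤ X ≤ 12) = Σ C(14,k) p^k (1−p)^(14−k) over k:
  k=10: C(14,10)·0.824^10·0.176^4 = 0.13860
  k=11: C(14,11)·0.824^11·0.176^3 = 0.23596
  k=12: C(14,12)·0.824^12·0.176^2 = 0.27618
Total = 0.65074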